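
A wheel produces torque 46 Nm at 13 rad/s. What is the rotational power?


Given: tau = 46 Nm, omega = 13 rad/s
Using P = tau * omega
P = 46 * 13
P = 598 W

598 W


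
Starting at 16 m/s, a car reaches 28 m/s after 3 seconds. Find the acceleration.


Given: initial velocity v0 = 16 m/s, final velocity v = 28 m/s, time t = 3 s
Using a = (v - v0) / t
a = (28 - 16) / 3
a = 12 / 3
a = 4 m/s^2

4 m/s^2


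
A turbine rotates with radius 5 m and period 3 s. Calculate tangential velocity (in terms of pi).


Given: radius r = 5 m, period T = 3 s
Using v = 2*pi*r / T
v = 2*pi*5 / 3
v = 10*pi / 3
v = 10/3*pi m/s

10/3*pi m/s


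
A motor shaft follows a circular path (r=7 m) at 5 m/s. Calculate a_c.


Given: v = 5 m/s, r = 7 m
Using a_c = v^2 / r
a_c = 5^2 / 7
a_c = 25 / 7
a_c = 25/7 m/s^2

25/7 m/s^2


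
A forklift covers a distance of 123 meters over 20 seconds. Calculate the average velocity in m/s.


Given: distance d = 123 m, time t = 20 s
Using v = d / t
v = 123 / 20
v = 123/20 m/s

123/20 m/s


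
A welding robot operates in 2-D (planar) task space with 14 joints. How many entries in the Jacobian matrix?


Given: task space dimension = 2, joints = 14
Jacobian is a 2 x 14 matrix
Total entries = rows * columns
Total = 2 * 14
Total = 28

28


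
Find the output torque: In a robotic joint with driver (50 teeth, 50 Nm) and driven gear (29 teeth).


Given: N1 = 50, N2 = 29, T1 = 50 Nm
Using T2/T1 = N2/N1
T2 = T1 * N2 / N1
T2 = 50 * 29 / 50
T2 = 1450 / 50
T2 = 29 Nm

29 Nm


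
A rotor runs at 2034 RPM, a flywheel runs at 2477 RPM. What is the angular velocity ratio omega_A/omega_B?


Given: RPM_A = 2034, RPM_B = 2477
omega = 2*pi*RPM/60, so omega_A/omega_B = RPM_A / RPM_B
omega_A/omega_B = 2034 / 2477
omega_A/omega_B = 2034/2477

2034/2477


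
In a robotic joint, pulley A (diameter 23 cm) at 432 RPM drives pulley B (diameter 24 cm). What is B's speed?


Given: D1 = 23 cm, w1 = 432 RPM, D2 = 24 cm
Using D1*w1 = D2*w2
w2 = D1*w1 / D2
w2 = 23*432 / 24
w2 = 9936 / 24
w2 = 414 RPM

414 RPM


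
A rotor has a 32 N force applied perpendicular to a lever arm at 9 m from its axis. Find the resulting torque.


Given: F = 32 N, r = 9 m, angle = 90 deg (perpendicular)
Using tau = F * r * sin(90)
sin(90) = 1
tau = 32 * 9 * 1
tau = 288 Nm

288 Nm


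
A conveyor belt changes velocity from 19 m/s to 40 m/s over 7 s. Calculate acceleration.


Given: initial velocity v0 = 19 m/s, final velocity v = 40 m/s, time t = 7 s
Using a = (v - v0) / t
a = (40 - 19) / 7
a = 21 / 7
a = 3 m/s^2

3 m/s^2


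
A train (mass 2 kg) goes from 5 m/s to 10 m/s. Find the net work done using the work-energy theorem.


Given: m = 2 kg, v0 = 5 m/s, v = 10 m/s
Using W = (1/2)*m*(v^2 - v0^2)
v^2 = 10^2 = 100
v0^2 = 5^2 = 25
v^2 - v0^2 = 100 - 25 = 75
W = (1/2)*2*75 = 75 J

75 J


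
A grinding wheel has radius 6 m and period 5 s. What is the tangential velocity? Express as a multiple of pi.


Given: radius r = 6 m, period T = 5 s
Using v = 2*pi*r / T
v = 2*pi*6 / 5
v = 12*pi / 5
v = 12/5*pi m/s

12/5*pi m/s


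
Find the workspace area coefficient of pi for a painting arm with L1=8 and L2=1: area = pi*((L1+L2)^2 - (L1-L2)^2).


Given: L1 = 8, L2 = 1
(L1+L2)^2 = (9)^2 = 81
(L1-L2)^2 = (7)^2 = 49
Difference = 81 - 49 = 32
This equals 4*L1*L2 = 4*8*1 = 32
Workspace area = 32*pi

32


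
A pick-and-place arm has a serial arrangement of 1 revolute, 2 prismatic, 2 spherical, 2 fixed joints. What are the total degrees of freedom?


Given: serial robot with 1 revolute, 2 prismatic, 2 spherical, 2 fixed joints
DOF contribution per joint type: revolute=1, prismatic=1, spherical=3, fixed=0
DOF = 1*1 + 2*1 + 2*3 + 2*0
DOF = 9

9


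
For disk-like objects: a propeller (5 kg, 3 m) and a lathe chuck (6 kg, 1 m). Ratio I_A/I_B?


Given: M1=5 kg, R1=3 m, M2=6 kg, R2=1 m
For a disk: I = (1/2)*M*R^2, so I_A/I_B = (M1*R1^2)/(M2*R2^2)
M1*R1^2 = 5*9 = 45
M2*R2^2 = 6*1 = 6
I_A/I_B = 45/6 = 15/2

15/2


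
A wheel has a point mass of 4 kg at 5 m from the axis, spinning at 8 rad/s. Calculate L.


Given: m = 4 kg, r = 5 m, omega = 8 rad/s
For a point mass: I = m*r^2
I = 4*5^2 = 4*25 = 100
L = I*omega = 100*8
L = 800 kg*m^2/s

800 kg*m^2/s


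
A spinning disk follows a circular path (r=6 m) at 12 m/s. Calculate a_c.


Given: v = 12 m/s, r = 6 m
Using a_c = v^2 / r
a_c = 12^2 / 6
a_c = 144 / 6
a_c = 24 m/s^2

24 m/s^2


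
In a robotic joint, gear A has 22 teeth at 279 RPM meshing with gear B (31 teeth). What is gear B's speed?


Given: N1 = 22 teeth, w1 = 279 RPM, N2 = 31 teeth
Using N1*w1 = N2*w2
w2 = N1*w1 / N2
w2 = 22*279 / 31
w2 = 6138 / 31
w2 = 198 RPM

198 RPM


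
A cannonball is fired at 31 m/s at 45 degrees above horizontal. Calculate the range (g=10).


Given: v0 = 31 m/s, theta = 45 deg, g = 10 m/s^2
sin(2*45) = sin(90) = 1
Using R = v0^2 * sin(2*theta) / g
R = 31^2 * 1 / 10
R = 961 / 10
R = 961/10 m

961/10 m


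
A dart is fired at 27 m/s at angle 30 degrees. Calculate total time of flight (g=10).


Given: v0 = 27 m/s, theta = 30 deg, g = 10 m/s^2
sin(30) = 1/2
Using T = 2*v0*sin(theta) / g
T = 2*27*1/2 / 10
T = 27 / 10
T = 27/10 s

27/10 s


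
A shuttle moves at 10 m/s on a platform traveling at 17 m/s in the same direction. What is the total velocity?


Given: object velocity = 10 m/s, platform velocity = 17 m/s (same direction)
Using classical velocity addition: v_total = v_object + v_platform
v_total = 10 + 17
v_total = 27 m/s

27 m/s


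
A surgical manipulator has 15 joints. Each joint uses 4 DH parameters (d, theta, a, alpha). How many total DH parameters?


Given: 15 joints, 4 DH parameters per joint (d, theta, a, alpha)
Total DH parameters = number_of_joints * 4
Total = 15 * 4
Total = 60

60


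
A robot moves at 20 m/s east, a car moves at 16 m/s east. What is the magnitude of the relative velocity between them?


Given: v_A = 20 m/s east, v_B = 16 m/s east
Both move in the same direction; relative speed = |v_A - v_B|
|20 - 16| = |4|
= 4 m/s

4 m/s


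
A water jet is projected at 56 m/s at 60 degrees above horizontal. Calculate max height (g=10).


Given: v0 = 56 m/s, theta = 60 deg, g = 10 m/s^2
sin^2(60) = 3/4
Using H = v0^2 * sin^2(theta) / (2*g)
H = 56^2 * 3/4 / (2*10)
H = 3136 * 3/4 / 20
H = 2352 / 20
H = 588/5 m

588/5 m


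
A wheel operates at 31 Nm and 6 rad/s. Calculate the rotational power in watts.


Given: tau = 31 Nm, omega = 6 rad/s
Using P = tau * omega
P = 31 * 6
P = 186 W

186 W


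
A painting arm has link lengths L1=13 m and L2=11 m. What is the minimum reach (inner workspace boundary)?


Given: L1 = 13 m, L2 = 11 m
For a 2-link planar arm, min reach = |L1 - L2| (second link folded back)
Min reach = |13 - 11|
Min reach = 2 m

2 m


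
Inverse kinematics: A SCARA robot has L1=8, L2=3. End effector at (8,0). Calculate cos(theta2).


Given: L1 = 8, L2 = 3, target (x, y) = (8, 0)
Using cos(theta2) = (x^2 + y^2 - L1^2 - L2^2) / (2*L1*L2)
x^2 + y^2 = 8^2 + 0 = 64
L1^2 + L2^2 = 64 + 9 = 73
Numerator = 64 - 73 = -9
Denominator = 2*8*3 = 48
cos(theta2) = -9/48 = -3/16

-3/16


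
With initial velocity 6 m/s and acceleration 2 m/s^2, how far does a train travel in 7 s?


Given: v0 = 6 m/s, a = 2 m/s^2, t = 7 s
Using s = v0*t + (1/2)*a*t^2
s = 6*7 + (1/2)*2*7^2
s = 42 + (1/2)*98
s = 42 + 49
s = 91

91 m


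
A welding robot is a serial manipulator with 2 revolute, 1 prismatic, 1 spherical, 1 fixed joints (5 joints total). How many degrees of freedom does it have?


Given: serial robot with 2 revolute, 1 prismatic, 1 spherical, 1 fixed joints
DOF contribution per joint type: revolute=1, prismatic=1, spherical=3, fixed=0
DOF = 2*1 + 1*1 + 1*3 + 1*0
DOF = 6

6


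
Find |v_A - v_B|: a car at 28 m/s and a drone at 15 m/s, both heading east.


Given: v_A = 28 m/s east, v_B = 15 m/s east
Both move in the same direction; relative speed = |v_A - v_B|
|28 - 15| = |13|
= 13 m/s

13 m/s


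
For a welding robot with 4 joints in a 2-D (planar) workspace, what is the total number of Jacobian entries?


Given: task space dimension = 2, joints = 4
Jacobian is a 2 x 4 matrix
Total entries = rows * columns
Total = 2 * 4
Total = 8

8


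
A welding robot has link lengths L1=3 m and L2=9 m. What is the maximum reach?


Given: L1 = 3 m, L2 = 9 m
For a 2-link planar arm, max reach = L1 + L2 (fully extended)
Max reach = 3 + 9
Max reach = 12 m

12 m


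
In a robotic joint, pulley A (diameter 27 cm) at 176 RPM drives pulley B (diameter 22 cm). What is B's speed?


Given: D1 = 27 cm, w1 = 176 RPM, D2 = 22 cm
Using D1*w1 = D2*w2
w2 = D1*w1 / D2
w2 = 27*176 / 22
w2 = 4752 / 22
w2 = 216 RPM

216 RPM


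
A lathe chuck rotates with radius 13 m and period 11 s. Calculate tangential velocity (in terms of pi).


Given: radius r = 13 m, period T = 11 s
Using v = 2*pi*r / T
v = 2*pi*13 / 11
v = 26*pi / 11
v = 26/11*pi m/s

26/11*pi m/s


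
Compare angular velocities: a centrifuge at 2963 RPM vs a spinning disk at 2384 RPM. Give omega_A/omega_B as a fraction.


Given: RPM_A = 2963, RPM_B = 2384
omega = 2*pi*RPM/60, so omega_A/omega_B = RPM_A / RPM_B
omega_A/omega_B = 2963 / 2384
omega_A/omega_B = 2963/2384

2963/2384


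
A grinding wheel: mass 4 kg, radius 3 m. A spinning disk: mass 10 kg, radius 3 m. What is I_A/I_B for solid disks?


Given: M1=4 kg, R1=3 m, M2=10 kg, R2=3 m
For a disk: I = (1/2)*M*R^2, so I_A/I_B = (M1*R1^2)/(M2*R2^2)
M1*R1^2 = 4*9 = 36
M2*R2^2 = 10*9 = 90
I_A/I_B = 36/90 = 2/5

2/5


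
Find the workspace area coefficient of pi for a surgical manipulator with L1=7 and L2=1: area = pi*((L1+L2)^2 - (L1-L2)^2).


Given: L1 = 7, L2 = 1
(L1+L2)^2 = (8)^2 = 64
(L1-L2)^2 = (6)^2 = 36
Difference = 64 - 36 = 28
This equals 4*L1*L2 = 4*7*1 = 28
Workspace area = 28*pi

28


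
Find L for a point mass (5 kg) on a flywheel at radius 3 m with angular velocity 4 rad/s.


Given: m = 5 kg, r = 3 m, omega = 4 rad/s
For a point mass: I = m*r^2
I = 5*3^2 = 5*9 = 45
L = I*omega = 45*4
L = 180 kg*m^2/s

180 kg*m^2/s


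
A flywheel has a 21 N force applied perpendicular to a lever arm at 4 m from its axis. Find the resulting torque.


Given: F = 21 N, r = 4 m, angle = 90 deg (perpendicular)
Using tau = F * r * sin(90)
sin(90) = 1
tau = 21 * 4 * 1
tau = 84 Nm

84 Nm


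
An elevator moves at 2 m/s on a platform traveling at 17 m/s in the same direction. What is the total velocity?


Given: object velocity = 2 m/s, platform velocity = 17 m/s (same direction)
Using classical velocity addition: v_total = v_object + v_platform
v_total = 2 + 17
v_total = 19 m/s

19 m/s


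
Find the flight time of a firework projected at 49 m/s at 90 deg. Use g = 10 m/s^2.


Given: v0 = 49 m/s, theta = 90 deg, g = 10 m/s^2
sin(90) = 1
Using T = 2*v0*sin(theta) / g
T = 2*49*1 / 10
T = 98 / 10
T = 49/5 s

49/5 s


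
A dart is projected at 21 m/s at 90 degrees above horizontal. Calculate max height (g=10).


Given: v0 = 21 m/s, theta = 90 deg, g = 10 m/s^2
sin^2(90) = 1
Using H = v0^2 * sin^2(theta) / (2*g)
H = 21^2 * 1 / (2*10)
H = 441 * 1 / 20
H = 441 / 20
H = 441/20 m

441/20 m


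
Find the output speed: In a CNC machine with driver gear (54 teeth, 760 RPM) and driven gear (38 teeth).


Given: N1 = 54 teeth, w1 = 760 RPM, N2 = 38 teeth
Using N1*w1 = N2*w2
w2 = N1*w1 / N2
w2 = 54*760 / 38
w2 = 41040 / 38
w2 = 1080 RPM

1080 RPM


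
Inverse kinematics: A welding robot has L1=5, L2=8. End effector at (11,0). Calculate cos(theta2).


Given: L1 = 5, L2 = 8, target (x, y) = (11, 0)
Using cos(theta2) = (x^2 + y^2 - L1^2 - L2^2) / (2*L1*L2)
x^2 + y^2 = 11^2 + 0 = 121
L1^2 + L2^2 = 25 + 64 = 89
Numerator = 121 - 89 = 32
Denominator = 2*5*8 = 80
cos(theta2) = 32/80 = 2/5

2/5


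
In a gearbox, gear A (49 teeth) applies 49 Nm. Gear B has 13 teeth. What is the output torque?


Given: N1 = 49, N2 = 13, T1 = 49 Nm
Using T2/T1 = N2/N1
T2 = T1 * N2 / N1
T2 = 49 * 13 / 49
T2 = 637 / 49
T2 = 13 Nm

13 Nm


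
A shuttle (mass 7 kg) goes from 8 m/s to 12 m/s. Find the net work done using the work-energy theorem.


Given: m = 7 kg, v0 = 8 m/s, v = 12 m/s
Using W = (1/2)*m*(v^2 - v0^2)
v^2 = 12^2 = 144
v0^2 = 8^2 = 64
v^2 - v0^2 = 144 - 64 = 80
W = (1/2)*7*80 = 280 J

280 J


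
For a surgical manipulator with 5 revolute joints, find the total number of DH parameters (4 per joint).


Given: 5 joints, 4 DH parameters per joint (d, theta, a, alpha)
Total DH parameters = number_of_joints * 4
Total = 5 * 4
Total = 20

20


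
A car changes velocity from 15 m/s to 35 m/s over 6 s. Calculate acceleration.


Given: initial velocity v0 = 15 m/s, final velocity v = 35 m/s, time t = 6 s
Using a = (v - v0) / t
a = (35 - 15) / 6
a = 20 / 6
a = 10/3 m/s^2

10/3 m/s^2


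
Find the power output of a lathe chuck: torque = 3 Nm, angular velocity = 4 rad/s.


Given: tau = 3 Nm, omega = 4 rad/s
Using P = tau * omega
P = 3 * 4
P = 12 W

12 W


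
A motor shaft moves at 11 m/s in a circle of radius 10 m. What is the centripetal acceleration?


Given: v = 11 m/s, r = 10 m
Using a_c = v^2 / r
a_c = 11^2 / 10
a_c = 121 / 10
a_c = 121/10 m/s^2

121/10 m/s^2


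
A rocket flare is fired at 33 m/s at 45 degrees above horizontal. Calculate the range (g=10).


Given: v0 = 33 m/s, theta = 45 deg, g = 10 m/s^2
sin(2*45) = sin(90) = 1
Using R = v0^2 * sin(2*theta) / g
R = 33^2 * 1 / 10
R = 1089 / 10
R = 1089/10 m

1089/10 m


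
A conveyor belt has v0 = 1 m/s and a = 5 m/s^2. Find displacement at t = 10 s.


Given: v0 = 1 m/s, a = 5 m/s^2, t = 10 s
Using s = v0*t + (1/2)*a*t^2
s = 1*10 + (1/2)*5*10^2
s = 10 + (1/2)*500
s = 10 + 250
s = 260

260 m


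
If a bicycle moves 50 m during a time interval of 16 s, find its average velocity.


Given: distance d = 50 m, time t = 16 s
Using v = d / t
v = 50 / 16
v = 25/8 m/s

25/8 m/s


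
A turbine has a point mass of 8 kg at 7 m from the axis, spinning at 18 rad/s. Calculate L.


Given: m = 8 kg, r = 7 m, omega = 18 rad/s
For a point mass: I = m*r^2
I = 8*7^2 = 8*49 = 392
L = I*omega = 392*18
L = 7056 kg*m^2/s

7056 kg*m^2/s


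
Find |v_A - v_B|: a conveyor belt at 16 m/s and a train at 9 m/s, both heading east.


Given: v_A = 16 m/s east, v_B = 9 m/s east
Both move in the same direction; relative speed = |v_A - v_B|
|16 - 9| = |7|
= 7 m/s

7 m/s


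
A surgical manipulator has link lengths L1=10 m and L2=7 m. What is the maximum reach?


Given: L1 = 10 m, L2 = 7 m
For a 2-link planar arm, max reach = L1 + L2 (fully extended)
Max reach = 10 + 7
Max reach = 17 m

17 m


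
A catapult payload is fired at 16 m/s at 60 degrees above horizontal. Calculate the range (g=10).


Given: v0 = 16 m/s, theta = 60 deg, g = 10 m/s^2
sin(2*60) = sin(120) = sqrt(3)/2
Using R = v0^2 * sin(2*theta) / g
R = 16^2 * (sqrt(3)/2) / 10
R = 256 * sqrt(3) / 20
R = 64/5*sqrt(3) m

64/5*sqrt(3) m


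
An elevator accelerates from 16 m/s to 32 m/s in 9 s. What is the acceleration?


Given: initial velocity v0 = 16 m/s, final velocity v = 32 m/s, time t = 9 s
Using a = (v - v0) / t
a = (32 - 16) / 9
a = 16 / 9
a = 16/9 m/s^2

16/9 m/s^2


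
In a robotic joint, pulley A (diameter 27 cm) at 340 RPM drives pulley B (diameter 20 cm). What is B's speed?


Given: D1 = 27 cm, w1 = 340 RPM, D2 = 20 cm
Using D1*w1 = D2*w2
w2 = D1*w1 / D2
w2 = 27*340 / 20
w2 = 9180 / 20
w2 = 459 RPM

459 RPM


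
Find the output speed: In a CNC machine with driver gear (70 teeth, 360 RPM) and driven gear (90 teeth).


Given: N1 = 70 teeth, w1 = 360 RPM, N2 = 90 teeth
Using N1*w1 = N2*w2
w2 = N1*w1 / N2
w2 = 70*360 / 90
w2 = 25200 / 90
w2 = 280 RPM

280 RPM


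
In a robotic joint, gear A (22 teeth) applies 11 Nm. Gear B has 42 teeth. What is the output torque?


Given: N1 = 22, N2 = 42, T1 = 11 Nm
Using T2/T1 = N2/N1
T2 = T1 * N2 / N1
T2 = 11 * 42 / 22
T2 = 462 / 22
T2 = 21 Nm

21 Nm


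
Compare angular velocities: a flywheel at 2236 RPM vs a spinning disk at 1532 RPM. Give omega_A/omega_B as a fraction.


Given: RPM_A = 2236, RPM_B = 1532
omega = 2*pi*RPM/60, so omega_A/omega_B = RPM_A / RPM_B
omega_A/omega_B = 2236 / 1532
omega_A/omega_B = 559/383

559/383


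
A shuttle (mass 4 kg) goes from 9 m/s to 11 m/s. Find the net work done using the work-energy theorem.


Given: m = 4 kg, v0 = 9 m/s, v = 11 m/s
Using W = (1/2)*m*(v^2 - v0^2)
v^2 = 11^2 = 121
v0^2 = 9^2 = 81
v^2 - v0^2 = 121 - 81 = 40
W = (1/2)*4*40 = 80 J

80 J


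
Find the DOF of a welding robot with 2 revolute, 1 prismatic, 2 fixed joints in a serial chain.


Given: serial robot with 2 revolute, 1 prismatic, 2 fixed joints
DOF contribution per joint type: revolute=1, prismatic=1, spherical=3, fixed=0
DOF = 2*1 + 1*1 + 2*0
DOF = 3

3


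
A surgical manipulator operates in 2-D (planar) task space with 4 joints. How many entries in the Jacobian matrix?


Given: task space dimension = 2, joints = 4
Jacobian is a 2 x 4 matrix
Total entries = rows * columns
Total = 2 * 4
Total = 8

8


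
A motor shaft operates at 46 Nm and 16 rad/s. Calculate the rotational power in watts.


Given: tau = 46 Nm, omega = 16 rad/s
Using P = tau * omega
P = 46 * 16
P = 736 W

736 W


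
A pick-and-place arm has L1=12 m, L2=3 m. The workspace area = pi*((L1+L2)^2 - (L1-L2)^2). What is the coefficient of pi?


Given: L1 = 12, L2 = 3
(L1+L2)^2 = (15)^2 = 225
(L1-L2)^2 = (9)^2 = 81
Difference = 225 - 81 = 144
This equals 4*L1*L2 = 4*12*3 = 144
Workspace area = 144*pi

144


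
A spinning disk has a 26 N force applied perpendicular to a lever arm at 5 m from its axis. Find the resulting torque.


Given: F = 26 N, r = 5 m, angle = 90 deg (perpendicular)
Using tau = F * r * sin(90)
sin(90) = 1
tau = 26 * 5 * 1
tau = 130 Nm

130 Nm


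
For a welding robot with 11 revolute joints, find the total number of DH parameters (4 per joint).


Given: 11 joints, 4 DH parameters per joint (d, theta, a, alpha)
Total DH parameters = number_of_joints * 4
Total = 11 * 4
Total = 44

44


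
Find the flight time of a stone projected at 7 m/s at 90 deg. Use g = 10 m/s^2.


Given: v0 = 7 m/s, theta = 90 deg, g = 10 m/s^2
sin(90) = 1
Using T = 2*v0*sin(theta) / g
T = 2*7*1 / 10
T = 14 / 10
T = 7/5 s

7/5 s


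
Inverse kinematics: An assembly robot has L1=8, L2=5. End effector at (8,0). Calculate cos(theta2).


Given: L1 = 8, L2 = 5, target (x, y) = (8, 0)
Using cos(theta2) = (x^2 + y^2 - L1^2 - L2^2) / (2*L1*L2)
x^2 + y^2 = 8^2 + 0 = 64
L1^2 + L2^2 = 64 + 25 = 89
Numerator = 64 - 89 = -25
Denominator = 2*8*5 = 80
cos(theta2) = -25/80 = -5/16

-5/16


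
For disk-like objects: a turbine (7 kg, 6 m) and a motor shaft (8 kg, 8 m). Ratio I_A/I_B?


Given: M1=7 kg, R1=6 m, M2=8 kg, R2=8 m
For a disk: I = (1/2)*M*R^2, so I_A/I_B = (M1*R1^2)/(M2*R2^2)
M1*R1^2 = 7*36 = 252
M2*R2^2 = 8*64 = 512
I_A/I_B = 252/512 = 63/128

63/128


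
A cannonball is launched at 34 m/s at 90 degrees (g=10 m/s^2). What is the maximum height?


Given: v0 = 34 m/s, theta = 90 deg, g = 10 m/s^2
sin^2(90) = 1
Using H = v0^2 * sin^2(theta) / (2*g)
H = 34^2 * 1 / (2*10)
H = 1156 * 1 / 20
H = 1156 / 20
H = 289/5 m

289/5 m


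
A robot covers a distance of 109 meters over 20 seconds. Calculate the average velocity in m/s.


Given: distance d = 109 m, time t = 20 s
Using v = d / t
v = 109 / 20
v = 109/20 m/s

109/20 m/s


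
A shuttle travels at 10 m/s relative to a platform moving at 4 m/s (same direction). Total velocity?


Given: object velocity = 10 m/s, platform velocity = 4 m/s (same direction)
Using classical velocity addition: v_total = v_object + v_platform
v_total = 10 + 4
v_total = 14 m/s

14 m/s


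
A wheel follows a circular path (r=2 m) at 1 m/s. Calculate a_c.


Given: v = 1 m/s, r = 2 m
Using a_c = v^2 / r
a_c = 1^2 / 2
a_c = 1 / 2
a_c = 1/2 m/s^2

1/2 m/s^2


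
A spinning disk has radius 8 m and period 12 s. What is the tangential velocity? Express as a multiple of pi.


Given: radius r = 8 m, period T = 12 s
Using v = 2*pi*r / T
v = 2*pi*8 / 12
v = 16*pi / 12
v = 4/3*pi m/s

4/3*pi m/s


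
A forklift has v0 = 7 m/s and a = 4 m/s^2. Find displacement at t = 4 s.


Given: v0 = 7 m/s, a = 4 m/s^2, t = 4 s
Using s = v0*t + (1/2)*a*t^2
s = 7*4 + (1/2)*4*4^2
s = 28 + (1/2)*64
s = 28 + 32
s = 60

60 m


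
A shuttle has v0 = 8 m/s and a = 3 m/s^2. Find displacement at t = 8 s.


Given: v0 = 8 m/s, a = 3 m/s^2, t = 8 s
Using s = v0*t + (1/2)*a*t^2
s = 8*8 + (1/2)*3*8^2
s = 64 + (1/2)*192
s = 64 + 96
s = 160

160 m


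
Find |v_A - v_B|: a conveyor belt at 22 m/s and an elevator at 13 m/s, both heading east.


Given: v_A = 22 m/s east, v_B = 13 m/s east
Both move in the same direction; relative speed = |v_A - v_B|
|22 - 13| = |9|
= 9 m/s

9 m/s


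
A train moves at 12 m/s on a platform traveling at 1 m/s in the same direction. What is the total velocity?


Given: object velocity = 12 m/s, platform velocity = 1 m/s (same direction)
Using classical velocity addition: v_total = v_object + v_platform
v_total = 12 + 1
v_total = 13 m/s

13 m/s


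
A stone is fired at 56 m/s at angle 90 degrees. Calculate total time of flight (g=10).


Given: v0 = 56 m/s, theta = 90 deg, g = 10 m/s^2
sin(90) = 1
Using T = 2*v0*sin(theta) / g
T = 2*56*1 / 10
T = 112 / 10
T = 56/5 s

56/5 s


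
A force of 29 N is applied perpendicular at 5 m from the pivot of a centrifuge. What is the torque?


Given: F = 29 N, r = 5 m, angle = 90 deg (perpendicular)
Using tau = F * r * sin(90)
sin(90) = 1
tau = 29 * 5 * 1
tau = 145 Nm

145 Nm


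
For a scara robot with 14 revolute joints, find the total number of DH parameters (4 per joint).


Given: 14 joints, 4 DH parameters per joint (d, theta, a, alpha)
Total DH parameters = number_of_joints * 4
Total = 14 * 4
Total = 56

56


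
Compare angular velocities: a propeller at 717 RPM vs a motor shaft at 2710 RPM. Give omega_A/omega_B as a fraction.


Given: RPM_A = 717, RPM_B = 2710
omega = 2*pi*RPM/60, so omega_A/omega_B = RPM_A / RPM_B
omega_A/omega_B = 717 / 2710
omega_A/omega_B = 717/2710

717/2710


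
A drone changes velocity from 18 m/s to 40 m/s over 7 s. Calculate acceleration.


Given: initial velocity v0 = 18 m/s, final velocity v = 40 m/s, time t = 7 s
Using a = (v - v0) / t
a = (40 - 18) / 7
a = 22 / 7
a = 22/7 m/s^2

22/7 m/s^2


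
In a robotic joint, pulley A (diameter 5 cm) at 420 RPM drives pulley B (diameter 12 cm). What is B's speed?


Given: D1 = 5 cm, w1 = 420 RPM, D2 = 12 cm
Using D1*w1 = D2*w2
w2 = D1*w1 / D2
w2 = 5*420 / 12
w2 = 2100 / 12
w2 = 175 RPM

175 RPM


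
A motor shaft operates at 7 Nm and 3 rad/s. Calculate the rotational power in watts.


Given: tau = 7 Nm, omega = 3 rad/s
Using P = tau * omega
P = 7 * 3
P = 21 W

21 W


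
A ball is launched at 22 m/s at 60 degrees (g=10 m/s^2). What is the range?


Given: v0 = 22 m/s, theta = 60 deg, g = 10 m/s^2
sin(2*60) = sin(120) = sqrt(3)/2
Using R = v0^2 * sin(2*theta) / g
R = 22^2 * (sqrt(3)/2) / 10
R = 484 * sqrt(3) / 20
R = 121/5*sqrt(3) m

121/5*sqrt(3) m


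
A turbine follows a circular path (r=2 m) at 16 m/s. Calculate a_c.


Given: v = 16 m/s, r = 2 m
Using a_c = v^2 / r
a_c = 16^2 / 2
a_c = 256 / 2
a_c = 128 m/s^2

128 m/s^2


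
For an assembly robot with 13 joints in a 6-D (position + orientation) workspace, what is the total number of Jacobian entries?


Given: task space dimension = 6, joints = 13
Jacobian is a 6 x 13 matrix
Total entries = rows * columns
Total = 6 * 13
Total = 78

78


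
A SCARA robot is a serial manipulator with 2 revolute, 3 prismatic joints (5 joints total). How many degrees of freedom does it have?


Given: serial robot with 2 revolute, 3 prismatic joints
DOF contribution per joint type: revolute=1, prismatic=1, spherical=3, fixed=0
DOF = 2*1 + 3*1
DOF = 5

5


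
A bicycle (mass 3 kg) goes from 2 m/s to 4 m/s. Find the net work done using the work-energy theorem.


Given: m = 3 kg, v0 = 2 m/s, v = 4 m/s
Using W = (1/2)*m*(v^2 - v0^2)
v^2 = 4^2 = 16
v0^2 = 2^2 = 4
v^2 - v0^2 = 16 - 4 = 12
W = (1/2)*3*12 = 18 J

18 J


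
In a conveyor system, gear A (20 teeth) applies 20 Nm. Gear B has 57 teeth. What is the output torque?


Given: N1 = 20, N2 = 57, T1 = 20 Nm
Using T2/T1 = N2/N1
T2 = T1 * N2 / N1
T2 = 20 * 57 / 20
T2 = 1140 / 20
T2 = 57 Nm

57 Nm


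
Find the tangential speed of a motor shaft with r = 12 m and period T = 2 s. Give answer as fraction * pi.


Given: radius r = 12 m, period T = 2 s
Using v = 2*pi*r / T
v = 2*pi*12 / 2
v = 24*pi / 2
v = 12*pi m/s

12*pi m/s


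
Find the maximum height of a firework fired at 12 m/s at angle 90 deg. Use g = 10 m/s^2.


Given: v0 = 12 m/s, theta = 90 deg, g = 10 m/s^2
sin^2(90) = 1
Using H = v0^2 * sin^2(theta) / (2*g)
H = 12^2 * 1 / (2*10)
H = 144 * 1 / 20
H = 144 / 20
H = 36/5 m

36/5 m


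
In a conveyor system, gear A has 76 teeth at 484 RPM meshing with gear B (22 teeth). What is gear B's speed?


Given: N1 = 76 teeth, w1 = 484 RPM, N2 = 22 teeth
Using N1*w1 = N2*w2
w2 = N1*w1 / N2
w2 = 76*484 / 22
w2 = 36784 / 22
w2 = 1672 RPM

1672 RPM


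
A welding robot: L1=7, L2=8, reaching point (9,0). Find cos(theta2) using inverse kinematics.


Given: L1 = 7, L2 = 8, target (x, y) = (9, 0)
Using cos(theta2) = (x^2 + y^2 - L1^2 - L2^2) / (2*L1*L2)
x^2 + y^2 = 9^2 + 0 = 81
L1^2 + L2^2 = 49 + 64 = 113
Numerator = 81 - 113 = -32
Denominator = 2*7*8 = 112
cos(theta2) = -32/112 = -2/7

-2/7


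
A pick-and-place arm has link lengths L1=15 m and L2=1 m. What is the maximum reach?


Given: L1 = 15 m, L2 = 1 m
For a 2-link planar arm, max reach = L1 + L2 (fully extended)
Max reach = 15 + 1
Max reach = 16 m

16 m


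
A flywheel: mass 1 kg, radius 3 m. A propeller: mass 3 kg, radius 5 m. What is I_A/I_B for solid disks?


Given: M1=1 kg, R1=3 m, M2=3 kg, R2=5 m
For a disk: I = (1/2)*M*R^2, so I_A/I_B = (M1*R1^2)/(M2*R2^2)
M1*R1^2 = 1*9 = 9
M2*R2^2 = 3*25 = 75
I_A/I_B = 9/75 = 3/25

3/25


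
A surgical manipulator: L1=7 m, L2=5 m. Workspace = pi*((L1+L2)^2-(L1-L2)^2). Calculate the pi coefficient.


Given: L1 = 7, L2 = 5
(L1+L2)^2 = (12)^2 = 144
(L1-L2)^2 = (2)^2 = 4
Difference = 144 - 4 = 140
This equals 4*L1*L2 = 4*7*5 = 140
Workspace area = 140*pi

140


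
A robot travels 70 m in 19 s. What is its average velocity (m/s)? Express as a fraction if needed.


Given: distance d = 70 m, time t = 19 s
Using v = d / t
v = 70 / 19
v = 70/19 m/s

70/19 m/s


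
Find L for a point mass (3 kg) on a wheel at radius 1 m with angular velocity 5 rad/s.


Given: m = 3 kg, r = 1 m, omega = 5 rad/s
For a point mass: I = m*r^2
I = 3*1^2 = 3*1 = 3
L = I*omega = 3*5
L = 15 kg*m^2/s

15 kg*m^2/s


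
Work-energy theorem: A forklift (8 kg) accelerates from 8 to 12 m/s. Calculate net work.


Given: m = 8 kg, v0 = 8 m/s, v = 12 m/s
Using W = (1/2)*m*(v^2 - v0^2)
v^2 = 12^2 = 144
v0^2 = 8^2 = 64
v^2 - v0^2 = 144 - 64 = 80
W = (1/2)*8*80 = 320 J

320 J


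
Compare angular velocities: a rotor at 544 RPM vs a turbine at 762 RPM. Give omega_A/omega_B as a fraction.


Given: RPM_A = 544, RPM_B = 762
omega = 2*pi*RPM/60, so omega_A/omega_B = RPM_A / RPM_B
omega_A/omega_B = 544 / 762
omega_A/omega_B = 272/381

272/381


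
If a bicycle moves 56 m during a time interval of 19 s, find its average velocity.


Given: distance d = 56 m, time t = 19 s
Using v = d / t
v = 56 / 19
v = 56/19 m/s

56/19 m/s


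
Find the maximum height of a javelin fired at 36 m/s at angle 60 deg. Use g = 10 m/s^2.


Given: v0 = 36 m/s, theta = 60 deg, g = 10 m/s^2
sin^2(60) = 3/4
Using H = v0^2 * sin^2(theta) / (2*g)
H = 36^2 * 3/4 / (2*10)
H = 1296 * 3/4 / 20
H = 972 / 20
H = 243/5 m

243/5 m


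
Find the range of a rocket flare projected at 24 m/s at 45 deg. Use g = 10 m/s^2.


Given: v0 = 24 m/s, theta = 45 deg, g = 10 m/s^2
sin(2*45) = sin(90) = 1
Using R = v0^2 * sin(2*theta) / g
R = 24^2 * 1 / 10
R = 576 / 10
R = 288/5 m

288/5 m


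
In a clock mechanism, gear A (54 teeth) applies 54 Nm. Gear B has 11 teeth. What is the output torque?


Given: N1 = 54, N2 = 11, T1 = 54 Nm
Using T2/T1 = N2/N1
T2 = T1 * N2 / N1
T2 = 54 * 11 / 54
T2 = 594 / 54
T2 = 11 Nm

11 Nm


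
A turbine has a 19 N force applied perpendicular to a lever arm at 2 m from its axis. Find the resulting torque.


Given: F = 19 N, r = 2 m, angle = 90 deg (perpendicular)
Using tau = F * r * sin(90)
sin(90) = 1
tau = 19 * 2 * 1
tau = 38 Nm

38 Nm


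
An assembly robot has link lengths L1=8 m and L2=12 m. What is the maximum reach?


Given: L1 = 8 m, L2 = 12 m
For a 2-link planar arm, max reach = L1 + L2 (fully extended)
Max reach = 8 + 12
Max reach = 20 m

20 m


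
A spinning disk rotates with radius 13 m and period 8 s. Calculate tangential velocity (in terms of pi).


Given: radius r = 13 m, period T = 8 s
Using v = 2*pi*r / T
v = 2*pi*13 / 8
v = 26*pi / 8
v = 13/4*pi m/s

13/4*pi m/s


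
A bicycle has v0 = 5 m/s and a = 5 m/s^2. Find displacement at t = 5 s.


Given: v0 = 5 m/s, a = 5 m/s^2, t = 5 s
Using s = v0*t + (1/2)*a*t^2
s = 5*5 + (1/2)*5*5^2
s = 25 + (1/2)*125
s = 25 + 125/2
s = 175/2

175/2 m


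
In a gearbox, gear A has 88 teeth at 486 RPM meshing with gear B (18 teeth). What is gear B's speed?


Given: N1 = 88 teeth, w1 = 486 RPM, N2 = 18 teeth
Using N1*w1 = N2*w2
w2 = N1*w1 / N2
w2 = 88*486 / 18
w2 = 42768 / 18
w2 = 2376 RPM

2376 RPM


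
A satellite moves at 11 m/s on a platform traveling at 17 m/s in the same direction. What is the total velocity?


Given: object velocity = 11 m/s, platform velocity = 17 m/s (same direction)
Using classical velocity addition: v_total = v_object + v_platform
v_total = 11 + 17
v_total = 28 m/s

28 m/s


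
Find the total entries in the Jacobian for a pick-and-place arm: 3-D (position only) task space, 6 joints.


Given: task space dimension = 3, joints = 6
Jacobian is a 3 x 6 matrix
Total entries = rows * columns
Total = 3 * 6
Total = 18

18


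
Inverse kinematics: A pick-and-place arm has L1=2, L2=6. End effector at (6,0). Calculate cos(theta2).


Given: L1 = 2, L2 = 6, target (x, y) = (6, 0)
Using cos(theta2) = (x^2 + y^2 - L1^2 - L2^2) / (2*L1*L2)
x^2 + y^2 = 6^2 + 0 = 36
L1^2 + L2^2 = 4 + 36 = 40
Numerator = 36 - 40 = -4
Denominator = 2*2*6 = 24
cos(theta2) = -4/24 = -1/6

-1/6


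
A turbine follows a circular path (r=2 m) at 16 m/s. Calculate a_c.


Given: v = 16 m/s, r = 2 m
Using a_c = v^2 / r
a_c = 16^2 / 2
a_c = 256 / 2
a_c = 128 m/s^2

128 m/s^2


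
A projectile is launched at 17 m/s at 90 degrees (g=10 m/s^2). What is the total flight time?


Given: v0 = 17 m/s, theta = 90 deg, g = 10 m/s^2
sin(90) = 1
Using T = 2*v0*sin(theta) / g
T = 2*17*1 / 10
T = 34 / 10
T = 17/5 s

17/5 s


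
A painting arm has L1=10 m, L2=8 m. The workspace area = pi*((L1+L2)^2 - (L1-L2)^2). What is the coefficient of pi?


Given: L1 = 10, L2 = 8
(L1+L2)^2 = (18)^2 = 324
(L1-L2)^2 = (2)^2 = 4
Difference = 324 - 4 = 320
This equals 4*L1*L2 = 4*10*8 = 320
Workspace area = 320*pi

320


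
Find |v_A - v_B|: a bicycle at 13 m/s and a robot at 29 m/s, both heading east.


Given: v_A = 13 m/s east, v_B = 29 m/s east
Both move in the same direction; relative speed = |v_A - v_B|
|13 - 29| = |-16|
= 16 m/s

16 m/s


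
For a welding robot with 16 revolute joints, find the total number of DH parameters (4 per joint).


Given: 16 joints, 4 DH parameters per joint (d, theta, a, alpha)
Total DH parameters = number_of_joints * 4
Total = 16 * 4
Total = 64

64


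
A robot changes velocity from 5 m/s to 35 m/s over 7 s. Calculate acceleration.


Given: initial velocity v0 = 5 m/s, final velocity v = 35 m/s, time t = 7 s
Using a = (v - v0) / t
a = (35 - 5) / 7
a = 30 / 7
a = 30/7 m/s^2

30/7 m/s^2


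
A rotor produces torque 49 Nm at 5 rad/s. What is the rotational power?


Given: tau = 49 Nm, omega = 5 rad/s
Using P = tau * omega
P = 49 * 5
P = 245 W

245 W


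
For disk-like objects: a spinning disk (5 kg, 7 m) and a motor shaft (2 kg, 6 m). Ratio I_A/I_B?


Given: M1=5 kg, R1=7 m, M2=2 kg, R2=6 m
For a disk: I = (1/2)*M*R^2, so I_A/I_B = (M1*R1^2)/(M2*R2^2)
M1*R1^2 = 5*49 = 245
M2*R2^2 = 2*36 = 72
I_A/I_B = 245/72 = 245/72

245/72


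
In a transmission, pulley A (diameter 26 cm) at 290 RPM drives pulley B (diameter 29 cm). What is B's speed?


Given: D1 = 26 cm, w1 = 290 RPM, D2 = 29 cm
Using D1*w1 = D2*w2
w2 = D1*w1 / D2
w2 = 26*290 / 29
w2 = 7540 / 29
w2 = 260 RPM

260 RPM


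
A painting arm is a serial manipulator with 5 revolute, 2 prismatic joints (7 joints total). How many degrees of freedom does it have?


Given: serial robot with 5 revolute, 2 prismatic joints
DOF contribution per joint type: revolute=1, prismatic=1, spherical=3, fixed=0
DOF = 5*1 + 2*1
DOF = 7

7


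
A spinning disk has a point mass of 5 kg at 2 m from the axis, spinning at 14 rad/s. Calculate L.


Given: m = 5 kg, r = 2 m, omega = 14 rad/s
For a point mass: I = m*r^2
I = 5*2^2 = 5*4 = 20
L = I*omega = 20*14
L = 280 kg*m^2/s

280 kg*m^2/s


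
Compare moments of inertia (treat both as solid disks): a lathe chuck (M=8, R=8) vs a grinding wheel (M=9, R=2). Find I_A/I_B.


Given: M1=8 kg, R1=8 m, M2=9 kg, R2=2 m
For a disk: I = (1/2)*M*R^2, so I_A/I_B = (M1*R1^2)/(M2*R2^2)
M1*R1^2 = 8*64 = 512
M2*R2^2 = 9*4 = 36
I_A/I_B = 512/36 = 128/9

128/9


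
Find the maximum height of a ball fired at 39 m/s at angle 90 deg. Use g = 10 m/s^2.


Given: v0 = 39 m/s, theta = 90 deg, g = 10 m/s^2
sin^2(90) = 1
Using H = v0^2 * sin^2(theta) / (2*g)
H = 39^2 * 1 / (2*10)
H = 1521 * 1 / 20
H = 1521 / 20
H = 1521/20 m

1521/20 m


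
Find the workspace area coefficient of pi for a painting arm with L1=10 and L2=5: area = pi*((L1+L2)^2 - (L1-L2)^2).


Given: L1 = 10, L2 = 5
(L1+L2)^2 = (15)^2 = 225
(L1-L2)^2 = (5)^2 = 25
Difference = 225 - 25 = 200
This equals 4*L1*L2 = 4*10*5 = 200
Workspace area = 200*pi

200


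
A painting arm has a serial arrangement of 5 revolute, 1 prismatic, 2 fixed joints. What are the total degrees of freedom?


Given: serial robot with 5 revolute, 1 prismatic, 2 fixed joints
DOF contribution per joint type: revolute=1, prismatic=1, spherical=3, fixed=0
DOF = 5*1 + 1*1 + 2*0
DOF = 6

6


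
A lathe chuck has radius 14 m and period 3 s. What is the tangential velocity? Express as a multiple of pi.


Given: radius r = 14 m, period T = 3 s
Using v = 2*pi*r / T
v = 2*pi*14 / 3
v = 28*pi / 3
v = 28/3*pi m/s

28/3*pi m/s


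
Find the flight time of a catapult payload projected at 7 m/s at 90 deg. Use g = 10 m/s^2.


Given: v0 = 7 m/s, theta = 90 deg, g = 10 m/s^2
sin(90) = 1
Using T = 2*v0*sin(theta) / g
T = 2*7*1 / 10
T = 14 / 10
T = 7/5 s

7/5 s


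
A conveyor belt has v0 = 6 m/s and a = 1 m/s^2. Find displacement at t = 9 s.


Given: v0 = 6 m/s, a = 1 m/s^2, t = 9 s
Using s = v0*t + (1/2)*a*t^2
s = 6*9 + (1/2)*1*9^2
s = 54 + (1/2)*81
s = 54 + 81/2
s = 189/2

189/2 m


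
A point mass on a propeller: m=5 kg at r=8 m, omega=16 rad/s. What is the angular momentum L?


Given: m = 5 kg, r = 8 m, omega = 16 rad/s
For a point mass: I = m*r^2
I = 5*8^2 = 5*64 = 320
L = I*omega = 320*16
L = 5120 kg*m^2/s

5120 kg*m^2/s


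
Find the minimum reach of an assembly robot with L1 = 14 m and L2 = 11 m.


Given: L1 = 14 m, L2 = 11 m
For a 2-link planar arm, min reach = |L1 - L2| (second link folded back)
Min reach = |14 - 11|
Min reach = 3 m

3 m


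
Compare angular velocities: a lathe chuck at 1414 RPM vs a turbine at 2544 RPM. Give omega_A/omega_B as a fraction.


Given: RPM_A = 1414, RPM_B = 2544
omega = 2*pi*RPM/60, so omega_A/omega_B = RPM_A / RPM_B
omega_A/omega_B = 1414 / 2544
omega_A/omega_B = 707/1272

707/1272


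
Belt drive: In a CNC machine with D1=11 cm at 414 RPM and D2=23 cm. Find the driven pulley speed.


Given: D1 = 11 cm, w1 = 414 RPM, D2 = 23 cm
Using D1*w1 = D2*w2
w2 = D1*w1 / D2
w2 = 11*414 / 23
w2 = 4554 / 23
w2 = 198 RPM

198 RPM


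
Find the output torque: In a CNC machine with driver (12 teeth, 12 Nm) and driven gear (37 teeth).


Given: N1 = 12, N2 = 37, T1 = 12 Nm
Using T2/T1 = N2/N1
T2 = T1 * N2 / N1
T2 = 12 * 37 / 12
T2 = 444 / 12
T2 = 37 Nm

37 Nm


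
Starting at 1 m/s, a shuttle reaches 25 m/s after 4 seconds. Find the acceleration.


Given: initial velocity v0 = 1 m/s, final velocity v = 25 m/s, time t = 4 s
Using a = (v - v0) / t
a = (25 - 1) / 4
a = 24 / 4
a = 6 m/s^2

6 m/s^2


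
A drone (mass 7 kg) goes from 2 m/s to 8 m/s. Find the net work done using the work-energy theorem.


Given: m = 7 kg, v0 = 2 m/s, v = 8 m/s
Using W = (1/2)*m*(v^2 - v0^2)
v^2 = 8^2 = 64
v0^2 = 2^2 = 4
v^2 - v0^2 = 64 - 4 = 60
W = (1/2)*7*60 = 210 J

210 J


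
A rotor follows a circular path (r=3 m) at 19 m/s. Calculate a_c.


Given: v = 19 m/s, r = 3 m
Using a_c = v^2 / r
a_c = 19^2 / 3
a_c = 361 / 3
a_c = 361/3 m/s^2

361/3 m/s^2


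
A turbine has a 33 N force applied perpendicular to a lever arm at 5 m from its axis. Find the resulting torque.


Given: F = 33 N, r = 5 m, angle = 90 deg (perpendicular)
Using tau = F * r * sin(90)
sin(90) = 1
tau = 33 * 5 * 1
tau = 165 Nm

165 Nm


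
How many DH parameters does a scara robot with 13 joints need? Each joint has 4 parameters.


Given: 13 joints, 4 DH parameters per joint (d, theta, a, alpha)
Total DH parameters = number_of_joints * 4
Total = 13 * 4
Total = 52

52


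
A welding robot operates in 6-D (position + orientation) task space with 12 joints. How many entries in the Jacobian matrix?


Given: task space dimension = 6, joints = 12
Jacobian is a 6 x 12 matrix
Total entries = rows * columns
Total = 6 * 12
Total = 72

72


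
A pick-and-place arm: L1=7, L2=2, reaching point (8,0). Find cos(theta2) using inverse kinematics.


Given: L1 = 7, L2 = 2, target (x, y) = (8, 0)
Using cos(theta2) = (x^2 + y^2 - L1^2 - L2^2) / (2*L1*L2)
x^2 + y^2 = 8^2 + 0 = 64
L1^2 + L2^2 = 49 + 4 = 53
Numerator = 64 - 53 = 11
Denominator = 2*7*2 = 28
cos(theta2) = 11/28 = 11/28

11/28


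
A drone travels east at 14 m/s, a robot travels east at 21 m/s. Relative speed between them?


Given: v_A = 14 m/s east, v_B = 21 m/s east
Both move in the same direction; relative speed = |v_A - v_B|
|14 - 21| = |-7|
= 7 m/s

7 m/s


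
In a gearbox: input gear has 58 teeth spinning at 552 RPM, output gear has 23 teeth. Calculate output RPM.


Given: N1 = 58 teeth, w1 = 552 RPM, N2 = 23 teeth
Using N1*w1 = N2*w2
w2 = N1*w1 / N2
w2 = 58*552 / 23
w2 = 32016 / 23
w2 = 1392 RPM

1392 RPM


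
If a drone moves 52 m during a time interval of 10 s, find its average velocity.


Given: distance d = 52 m, time t = 10 s
Using v = d / t
v = 52 / 10
v = 26/5 m/s

26/5 m/s


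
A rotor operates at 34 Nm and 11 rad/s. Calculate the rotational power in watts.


Given: tau = 34 Nm, omega = 11 rad/s
Using P = tau * omega
P = 34 * 11
P = 374 W

374 W


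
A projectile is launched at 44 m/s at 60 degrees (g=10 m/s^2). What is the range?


Given: v0 = 44 m/s, theta = 60 deg, g = 10 m/s^2
sin(2*60) = sin(120) = sqrt(3)/2
Using R = v0^2 * sin(2*theta) / g
R = 44^2 * (sqrt(3)/2) / 10
R = 1936 * sqrt(3) / 20
R = 484/5*sqrt(3) m

484/5*sqrt(3) m


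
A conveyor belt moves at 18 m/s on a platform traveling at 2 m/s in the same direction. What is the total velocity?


Given: object velocity = 18 m/s, platform velocity = 2 m/s (same direction)
Using classical velocity addition: v_total = v_object + v_platform
v_total = 18 + 2
v_total = 20 m/s

20 m/s


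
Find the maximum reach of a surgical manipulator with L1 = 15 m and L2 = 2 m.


Given: L1 = 15 m, L2 = 2 m
For a 2-link planar arm, max reach = L1 + L2 (fully extended)
Max reach = 15 + 2
Max reach = 17 m

17 m


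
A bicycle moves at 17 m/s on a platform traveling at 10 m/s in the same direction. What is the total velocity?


Given: object velocity = 17 m/s, platform velocity = 10 m/s (same direction)
Using classical velocity addition: v_total = v_object + v_platform
v_total = 17 + 10
v_total = 27 m/s

27 m/s
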